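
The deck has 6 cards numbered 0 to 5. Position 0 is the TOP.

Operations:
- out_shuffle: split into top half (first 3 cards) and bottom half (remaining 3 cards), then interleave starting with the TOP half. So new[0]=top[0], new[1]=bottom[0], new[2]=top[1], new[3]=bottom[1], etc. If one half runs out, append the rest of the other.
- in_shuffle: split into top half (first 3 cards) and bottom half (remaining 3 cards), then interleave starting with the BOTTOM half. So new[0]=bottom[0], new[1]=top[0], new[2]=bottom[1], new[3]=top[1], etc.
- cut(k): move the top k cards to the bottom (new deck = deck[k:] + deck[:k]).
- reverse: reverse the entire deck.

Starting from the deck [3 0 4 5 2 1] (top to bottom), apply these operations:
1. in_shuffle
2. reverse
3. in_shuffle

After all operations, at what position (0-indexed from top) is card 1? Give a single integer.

Answer: 3

Derivation:
After op 1 (in_shuffle): [5 3 2 0 1 4]
After op 2 (reverse): [4 1 0 2 3 5]
After op 3 (in_shuffle): [2 4 3 1 5 0]
Card 1 is at position 3.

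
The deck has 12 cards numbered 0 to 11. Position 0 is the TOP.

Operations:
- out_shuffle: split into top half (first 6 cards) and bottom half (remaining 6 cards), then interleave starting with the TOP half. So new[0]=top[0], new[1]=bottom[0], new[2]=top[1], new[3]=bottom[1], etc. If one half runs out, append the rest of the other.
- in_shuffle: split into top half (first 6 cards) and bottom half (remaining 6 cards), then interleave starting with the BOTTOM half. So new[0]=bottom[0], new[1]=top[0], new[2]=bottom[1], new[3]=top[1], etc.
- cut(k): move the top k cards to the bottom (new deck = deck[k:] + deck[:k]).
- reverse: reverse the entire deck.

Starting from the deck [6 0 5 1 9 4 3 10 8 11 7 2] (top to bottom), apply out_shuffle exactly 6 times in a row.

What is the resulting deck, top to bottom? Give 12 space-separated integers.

After op 1 (out_shuffle): [6 3 0 10 5 8 1 11 9 7 4 2]
After op 2 (out_shuffle): [6 1 3 11 0 9 10 7 5 4 8 2]
After op 3 (out_shuffle): [6 10 1 7 3 5 11 4 0 8 9 2]
After op 4 (out_shuffle): [6 11 10 4 1 0 7 8 3 9 5 2]
After op 5 (out_shuffle): [6 7 11 8 10 3 4 9 1 5 0 2]
After op 6 (out_shuffle): [6 4 7 9 11 1 8 5 10 0 3 2]

Answer: 6 4 7 9 11 1 8 5 10 0 3 2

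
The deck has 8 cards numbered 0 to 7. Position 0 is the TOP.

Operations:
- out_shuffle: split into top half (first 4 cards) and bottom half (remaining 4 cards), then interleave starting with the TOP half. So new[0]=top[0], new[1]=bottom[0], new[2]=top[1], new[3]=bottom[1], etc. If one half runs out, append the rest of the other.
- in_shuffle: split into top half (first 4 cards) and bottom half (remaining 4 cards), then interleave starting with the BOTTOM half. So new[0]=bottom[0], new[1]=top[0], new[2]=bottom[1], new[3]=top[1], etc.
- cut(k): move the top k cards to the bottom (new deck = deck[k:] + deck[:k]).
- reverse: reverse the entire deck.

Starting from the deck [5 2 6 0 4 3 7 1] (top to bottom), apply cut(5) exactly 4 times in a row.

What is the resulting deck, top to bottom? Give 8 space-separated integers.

Answer: 4 3 7 1 5 2 6 0

Derivation:
After op 1 (cut(5)): [3 7 1 5 2 6 0 4]
After op 2 (cut(5)): [6 0 4 3 7 1 5 2]
After op 3 (cut(5)): [1 5 2 6 0 4 3 7]
After op 4 (cut(5)): [4 3 7 1 5 2 6 0]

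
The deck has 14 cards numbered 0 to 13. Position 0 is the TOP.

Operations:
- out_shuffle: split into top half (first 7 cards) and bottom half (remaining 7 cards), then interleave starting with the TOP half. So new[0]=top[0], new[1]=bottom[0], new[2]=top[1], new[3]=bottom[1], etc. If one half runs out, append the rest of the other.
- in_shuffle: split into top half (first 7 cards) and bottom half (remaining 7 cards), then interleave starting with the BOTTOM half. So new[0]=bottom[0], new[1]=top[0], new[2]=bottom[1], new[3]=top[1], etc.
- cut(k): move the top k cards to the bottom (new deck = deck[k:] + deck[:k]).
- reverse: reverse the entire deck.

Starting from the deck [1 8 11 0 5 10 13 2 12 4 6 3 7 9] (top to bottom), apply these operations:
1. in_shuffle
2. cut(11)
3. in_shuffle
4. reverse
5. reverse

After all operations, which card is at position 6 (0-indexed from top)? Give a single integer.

Answer: 0

Derivation:
After op 1 (in_shuffle): [2 1 12 8 4 11 6 0 3 5 7 10 9 13]
After op 2 (cut(11)): [10 9 13 2 1 12 8 4 11 6 0 3 5 7]
After op 3 (in_shuffle): [4 10 11 9 6 13 0 2 3 1 5 12 7 8]
After op 4 (reverse): [8 7 12 5 1 3 2 0 13 6 9 11 10 4]
After op 5 (reverse): [4 10 11 9 6 13 0 2 3 1 5 12 7 8]
Position 6: card 0.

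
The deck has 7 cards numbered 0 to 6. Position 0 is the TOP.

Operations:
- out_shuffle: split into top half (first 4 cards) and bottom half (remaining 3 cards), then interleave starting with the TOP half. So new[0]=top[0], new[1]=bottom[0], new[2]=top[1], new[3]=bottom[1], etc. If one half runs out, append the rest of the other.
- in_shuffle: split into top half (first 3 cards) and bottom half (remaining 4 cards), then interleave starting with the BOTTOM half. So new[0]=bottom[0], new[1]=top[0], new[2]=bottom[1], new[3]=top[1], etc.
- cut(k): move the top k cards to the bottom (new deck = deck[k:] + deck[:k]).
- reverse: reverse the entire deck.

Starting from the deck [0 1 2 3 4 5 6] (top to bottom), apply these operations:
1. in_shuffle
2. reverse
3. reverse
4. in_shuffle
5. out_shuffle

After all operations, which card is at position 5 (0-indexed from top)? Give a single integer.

Answer: 6

Derivation:
After op 1 (in_shuffle): [3 0 4 1 5 2 6]
After op 2 (reverse): [6 2 5 1 4 0 3]
After op 3 (reverse): [3 0 4 1 5 2 6]
After op 4 (in_shuffle): [1 3 5 0 2 4 6]
After op 5 (out_shuffle): [1 2 3 4 5 6 0]
Position 5: card 6.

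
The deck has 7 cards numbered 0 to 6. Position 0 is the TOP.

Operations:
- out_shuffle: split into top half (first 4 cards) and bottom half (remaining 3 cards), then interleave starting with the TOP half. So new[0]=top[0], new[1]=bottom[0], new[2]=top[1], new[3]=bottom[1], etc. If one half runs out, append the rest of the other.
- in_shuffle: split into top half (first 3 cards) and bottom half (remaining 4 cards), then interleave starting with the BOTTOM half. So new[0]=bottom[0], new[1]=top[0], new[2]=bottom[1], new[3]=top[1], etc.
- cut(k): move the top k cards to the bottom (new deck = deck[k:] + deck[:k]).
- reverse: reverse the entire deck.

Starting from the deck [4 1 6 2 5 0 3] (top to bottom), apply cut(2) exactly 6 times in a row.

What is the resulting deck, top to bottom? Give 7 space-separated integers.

Answer: 0 3 4 1 6 2 5

Derivation:
After op 1 (cut(2)): [6 2 5 0 3 4 1]
After op 2 (cut(2)): [5 0 3 4 1 6 2]
After op 3 (cut(2)): [3 4 1 6 2 5 0]
After op 4 (cut(2)): [1 6 2 5 0 3 4]
After op 5 (cut(2)): [2 5 0 3 4 1 6]
After op 6 (cut(2)): [0 3 4 1 6 2 5]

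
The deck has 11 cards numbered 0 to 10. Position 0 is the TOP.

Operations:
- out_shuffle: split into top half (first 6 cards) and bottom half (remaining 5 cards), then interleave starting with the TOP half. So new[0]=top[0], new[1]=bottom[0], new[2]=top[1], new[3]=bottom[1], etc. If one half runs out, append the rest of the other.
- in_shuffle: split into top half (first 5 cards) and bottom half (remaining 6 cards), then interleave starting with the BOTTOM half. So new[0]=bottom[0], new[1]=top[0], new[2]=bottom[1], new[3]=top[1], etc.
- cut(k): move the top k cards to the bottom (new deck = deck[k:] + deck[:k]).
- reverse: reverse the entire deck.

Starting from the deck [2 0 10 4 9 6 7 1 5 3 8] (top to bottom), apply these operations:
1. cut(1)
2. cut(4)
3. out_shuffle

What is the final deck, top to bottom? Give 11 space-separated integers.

Answer: 6 2 7 0 1 10 5 4 3 9 8

Derivation:
After op 1 (cut(1)): [0 10 4 9 6 7 1 5 3 8 2]
After op 2 (cut(4)): [6 7 1 5 3 8 2 0 10 4 9]
After op 3 (out_shuffle): [6 2 7 0 1 10 5 4 3 9 8]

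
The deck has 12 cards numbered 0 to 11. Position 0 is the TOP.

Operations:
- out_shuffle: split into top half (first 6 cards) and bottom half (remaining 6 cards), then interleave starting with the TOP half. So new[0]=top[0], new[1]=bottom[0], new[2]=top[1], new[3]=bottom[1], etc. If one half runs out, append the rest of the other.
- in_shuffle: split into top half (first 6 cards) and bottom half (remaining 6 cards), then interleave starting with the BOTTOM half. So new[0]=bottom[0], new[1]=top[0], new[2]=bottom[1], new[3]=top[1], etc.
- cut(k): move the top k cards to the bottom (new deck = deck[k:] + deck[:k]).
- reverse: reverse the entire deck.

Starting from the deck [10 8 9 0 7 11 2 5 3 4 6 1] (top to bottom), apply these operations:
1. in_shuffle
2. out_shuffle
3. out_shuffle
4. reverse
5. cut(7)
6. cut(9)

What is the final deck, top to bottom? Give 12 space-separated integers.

Answer: 1 0 3 10 7 4 8 2 11 6 9 5

Derivation:
After op 1 (in_shuffle): [2 10 5 8 3 9 4 0 6 7 1 11]
After op 2 (out_shuffle): [2 4 10 0 5 6 8 7 3 1 9 11]
After op 3 (out_shuffle): [2 8 4 7 10 3 0 1 5 9 6 11]
After op 4 (reverse): [11 6 9 5 1 0 3 10 7 4 8 2]
After op 5 (cut(7)): [10 7 4 8 2 11 6 9 5 1 0 3]
After op 6 (cut(9)): [1 0 3 10 7 4 8 2 11 6 9 5]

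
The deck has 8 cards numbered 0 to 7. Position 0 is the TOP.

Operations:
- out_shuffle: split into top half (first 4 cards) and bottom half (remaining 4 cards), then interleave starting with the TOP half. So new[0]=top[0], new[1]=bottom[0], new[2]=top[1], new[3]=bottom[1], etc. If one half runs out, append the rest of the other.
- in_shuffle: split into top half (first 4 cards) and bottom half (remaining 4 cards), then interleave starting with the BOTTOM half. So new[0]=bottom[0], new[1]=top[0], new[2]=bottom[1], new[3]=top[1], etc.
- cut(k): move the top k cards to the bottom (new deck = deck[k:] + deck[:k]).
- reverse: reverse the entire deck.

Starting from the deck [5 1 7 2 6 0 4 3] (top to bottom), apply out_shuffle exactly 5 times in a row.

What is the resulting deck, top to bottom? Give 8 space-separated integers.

Answer: 5 7 6 4 1 2 0 3

Derivation:
After op 1 (out_shuffle): [5 6 1 0 7 4 2 3]
After op 2 (out_shuffle): [5 7 6 4 1 2 0 3]
After op 3 (out_shuffle): [5 1 7 2 6 0 4 3]
After op 4 (out_shuffle): [5 6 1 0 7 4 2 3]
After op 5 (out_shuffle): [5 7 6 4 1 2 0 3]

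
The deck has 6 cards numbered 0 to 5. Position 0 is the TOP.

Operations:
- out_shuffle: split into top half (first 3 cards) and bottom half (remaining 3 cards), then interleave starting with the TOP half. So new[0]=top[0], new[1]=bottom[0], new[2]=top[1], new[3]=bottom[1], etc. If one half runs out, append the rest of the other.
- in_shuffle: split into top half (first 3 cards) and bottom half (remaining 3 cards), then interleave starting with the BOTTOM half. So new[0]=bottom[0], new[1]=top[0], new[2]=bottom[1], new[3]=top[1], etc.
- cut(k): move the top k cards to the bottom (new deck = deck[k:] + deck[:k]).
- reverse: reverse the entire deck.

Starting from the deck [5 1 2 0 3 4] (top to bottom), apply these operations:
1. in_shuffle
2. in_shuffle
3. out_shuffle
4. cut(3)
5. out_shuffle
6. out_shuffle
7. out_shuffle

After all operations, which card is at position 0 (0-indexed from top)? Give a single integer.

After op 1 (in_shuffle): [0 5 3 1 4 2]
After op 2 (in_shuffle): [1 0 4 5 2 3]
After op 3 (out_shuffle): [1 5 0 2 4 3]
After op 4 (cut(3)): [2 4 3 1 5 0]
After op 5 (out_shuffle): [2 1 4 5 3 0]
After op 6 (out_shuffle): [2 5 1 3 4 0]
After op 7 (out_shuffle): [2 3 5 4 1 0]
Position 0: card 2.

Answer: 2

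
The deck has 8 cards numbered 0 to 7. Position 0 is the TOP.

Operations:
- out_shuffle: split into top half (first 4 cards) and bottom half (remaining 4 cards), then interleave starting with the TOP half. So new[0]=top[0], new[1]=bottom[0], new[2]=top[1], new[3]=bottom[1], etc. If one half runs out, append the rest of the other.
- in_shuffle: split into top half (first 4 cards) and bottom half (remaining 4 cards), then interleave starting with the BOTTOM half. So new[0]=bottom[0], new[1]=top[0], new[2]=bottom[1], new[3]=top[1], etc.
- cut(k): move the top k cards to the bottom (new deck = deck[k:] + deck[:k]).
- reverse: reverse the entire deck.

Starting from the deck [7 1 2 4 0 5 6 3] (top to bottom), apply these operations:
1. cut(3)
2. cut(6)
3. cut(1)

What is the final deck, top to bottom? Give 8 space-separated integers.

Answer: 2 4 0 5 6 3 7 1

Derivation:
After op 1 (cut(3)): [4 0 5 6 3 7 1 2]
After op 2 (cut(6)): [1 2 4 0 5 6 3 7]
After op 3 (cut(1)): [2 4 0 5 6 3 7 1]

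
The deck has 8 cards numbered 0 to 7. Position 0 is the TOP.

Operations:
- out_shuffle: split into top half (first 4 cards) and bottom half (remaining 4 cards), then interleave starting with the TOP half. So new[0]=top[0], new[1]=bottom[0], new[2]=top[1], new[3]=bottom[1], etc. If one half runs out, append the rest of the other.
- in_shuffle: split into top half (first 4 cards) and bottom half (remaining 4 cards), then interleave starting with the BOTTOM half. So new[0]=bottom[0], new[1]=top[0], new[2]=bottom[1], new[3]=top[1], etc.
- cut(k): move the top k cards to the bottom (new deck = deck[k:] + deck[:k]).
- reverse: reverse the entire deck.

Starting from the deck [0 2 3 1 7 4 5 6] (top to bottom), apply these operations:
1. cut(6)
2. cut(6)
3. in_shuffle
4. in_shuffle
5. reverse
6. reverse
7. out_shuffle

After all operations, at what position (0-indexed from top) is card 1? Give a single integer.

After op 1 (cut(6)): [5 6 0 2 3 1 7 4]
After op 2 (cut(6)): [7 4 5 6 0 2 3 1]
After op 3 (in_shuffle): [0 7 2 4 3 5 1 6]
After op 4 (in_shuffle): [3 0 5 7 1 2 6 4]
After op 5 (reverse): [4 6 2 1 7 5 0 3]
After op 6 (reverse): [3 0 5 7 1 2 6 4]
After op 7 (out_shuffle): [3 1 0 2 5 6 7 4]
Card 1 is at position 1.

Answer: 1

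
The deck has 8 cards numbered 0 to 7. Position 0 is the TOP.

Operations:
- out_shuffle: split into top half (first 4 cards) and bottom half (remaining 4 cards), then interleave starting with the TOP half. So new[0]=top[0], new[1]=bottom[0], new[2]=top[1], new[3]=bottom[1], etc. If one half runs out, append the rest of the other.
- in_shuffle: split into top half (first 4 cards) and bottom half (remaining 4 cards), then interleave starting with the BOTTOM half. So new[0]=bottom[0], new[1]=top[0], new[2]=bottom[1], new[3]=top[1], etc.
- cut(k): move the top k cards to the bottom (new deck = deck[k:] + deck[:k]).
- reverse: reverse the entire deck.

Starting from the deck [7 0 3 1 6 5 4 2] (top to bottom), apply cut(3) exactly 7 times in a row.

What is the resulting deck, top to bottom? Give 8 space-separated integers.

After op 1 (cut(3)): [1 6 5 4 2 7 0 3]
After op 2 (cut(3)): [4 2 7 0 3 1 6 5]
After op 3 (cut(3)): [0 3 1 6 5 4 2 7]
After op 4 (cut(3)): [6 5 4 2 7 0 3 1]
After op 5 (cut(3)): [2 7 0 3 1 6 5 4]
After op 6 (cut(3)): [3 1 6 5 4 2 7 0]
After op 7 (cut(3)): [5 4 2 7 0 3 1 6]

Answer: 5 4 2 7 0 3 1 6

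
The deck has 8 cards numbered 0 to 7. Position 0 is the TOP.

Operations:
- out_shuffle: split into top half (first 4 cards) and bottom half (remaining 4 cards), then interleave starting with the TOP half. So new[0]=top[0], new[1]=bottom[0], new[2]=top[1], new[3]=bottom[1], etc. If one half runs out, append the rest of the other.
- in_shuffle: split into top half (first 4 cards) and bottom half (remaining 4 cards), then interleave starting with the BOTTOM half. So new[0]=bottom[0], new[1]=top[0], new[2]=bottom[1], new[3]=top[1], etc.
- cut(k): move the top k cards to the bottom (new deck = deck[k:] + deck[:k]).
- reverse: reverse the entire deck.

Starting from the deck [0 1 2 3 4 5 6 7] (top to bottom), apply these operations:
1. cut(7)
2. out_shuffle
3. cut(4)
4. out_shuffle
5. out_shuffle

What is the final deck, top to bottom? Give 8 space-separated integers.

After op 1 (cut(7)): [7 0 1 2 3 4 5 6]
After op 2 (out_shuffle): [7 3 0 4 1 5 2 6]
After op 3 (cut(4)): [1 5 2 6 7 3 0 4]
After op 4 (out_shuffle): [1 7 5 3 2 0 6 4]
After op 5 (out_shuffle): [1 2 7 0 5 6 3 4]

Answer: 1 2 7 0 5 6 3 4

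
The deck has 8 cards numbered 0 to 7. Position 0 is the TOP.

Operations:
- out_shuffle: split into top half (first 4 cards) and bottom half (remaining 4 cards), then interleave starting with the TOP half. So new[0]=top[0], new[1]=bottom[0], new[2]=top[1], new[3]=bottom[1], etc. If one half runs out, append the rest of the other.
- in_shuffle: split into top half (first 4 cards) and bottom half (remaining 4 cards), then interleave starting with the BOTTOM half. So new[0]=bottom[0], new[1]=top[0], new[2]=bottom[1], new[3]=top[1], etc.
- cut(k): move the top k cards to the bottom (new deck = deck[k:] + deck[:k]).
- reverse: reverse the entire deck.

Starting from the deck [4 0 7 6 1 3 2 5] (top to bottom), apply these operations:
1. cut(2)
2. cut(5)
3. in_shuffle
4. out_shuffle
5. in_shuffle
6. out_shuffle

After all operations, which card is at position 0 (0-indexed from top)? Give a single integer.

Answer: 1

Derivation:
After op 1 (cut(2)): [7 6 1 3 2 5 4 0]
After op 2 (cut(5)): [5 4 0 7 6 1 3 2]
After op 3 (in_shuffle): [6 5 1 4 3 0 2 7]
After op 4 (out_shuffle): [6 3 5 0 1 2 4 7]
After op 5 (in_shuffle): [1 6 2 3 4 5 7 0]
After op 6 (out_shuffle): [1 4 6 5 2 7 3 0]
Position 0: card 1.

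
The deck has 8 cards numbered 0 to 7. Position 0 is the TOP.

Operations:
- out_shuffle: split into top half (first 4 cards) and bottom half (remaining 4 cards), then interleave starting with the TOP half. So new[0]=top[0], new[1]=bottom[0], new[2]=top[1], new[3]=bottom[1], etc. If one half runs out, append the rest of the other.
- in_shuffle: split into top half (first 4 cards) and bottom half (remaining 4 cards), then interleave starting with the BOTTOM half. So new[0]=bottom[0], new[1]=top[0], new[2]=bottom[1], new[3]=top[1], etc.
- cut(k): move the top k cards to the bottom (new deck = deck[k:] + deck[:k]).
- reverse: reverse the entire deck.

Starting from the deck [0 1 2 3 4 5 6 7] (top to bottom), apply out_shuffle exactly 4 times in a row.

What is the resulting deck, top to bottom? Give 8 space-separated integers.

Answer: 0 4 1 5 2 6 3 7

Derivation:
After op 1 (out_shuffle): [0 4 1 5 2 6 3 7]
After op 2 (out_shuffle): [0 2 4 6 1 3 5 7]
After op 3 (out_shuffle): [0 1 2 3 4 5 6 7]
After op 4 (out_shuffle): [0 4 1 5 2 6 3 7]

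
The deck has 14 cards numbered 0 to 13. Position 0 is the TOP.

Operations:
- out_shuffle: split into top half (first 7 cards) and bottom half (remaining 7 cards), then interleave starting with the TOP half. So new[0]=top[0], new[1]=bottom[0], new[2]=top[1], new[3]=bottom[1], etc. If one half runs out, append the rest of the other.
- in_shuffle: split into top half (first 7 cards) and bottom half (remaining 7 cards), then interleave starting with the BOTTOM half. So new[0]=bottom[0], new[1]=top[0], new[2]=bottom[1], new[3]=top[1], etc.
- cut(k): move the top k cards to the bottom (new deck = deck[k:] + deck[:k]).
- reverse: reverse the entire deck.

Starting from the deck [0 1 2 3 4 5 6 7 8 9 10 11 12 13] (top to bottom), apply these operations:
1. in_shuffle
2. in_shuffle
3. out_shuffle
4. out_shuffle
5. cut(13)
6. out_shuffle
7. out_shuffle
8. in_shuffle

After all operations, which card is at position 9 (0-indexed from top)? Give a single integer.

After op 1 (in_shuffle): [7 0 8 1 9 2 10 3 11 4 12 5 13 6]
After op 2 (in_shuffle): [3 7 11 0 4 8 12 1 5 9 13 2 6 10]
After op 3 (out_shuffle): [3 1 7 5 11 9 0 13 4 2 8 6 12 10]
After op 4 (out_shuffle): [3 13 1 4 7 2 5 8 11 6 9 12 0 10]
After op 5 (cut(13)): [10 3 13 1 4 7 2 5 8 11 6 9 12 0]
After op 6 (out_shuffle): [10 5 3 8 13 11 1 6 4 9 7 12 2 0]
After op 7 (out_shuffle): [10 6 5 4 3 9 8 7 13 12 11 2 1 0]
After op 8 (in_shuffle): [7 10 13 6 12 5 11 4 2 3 1 9 0 8]
Position 9: card 3.

Answer: 3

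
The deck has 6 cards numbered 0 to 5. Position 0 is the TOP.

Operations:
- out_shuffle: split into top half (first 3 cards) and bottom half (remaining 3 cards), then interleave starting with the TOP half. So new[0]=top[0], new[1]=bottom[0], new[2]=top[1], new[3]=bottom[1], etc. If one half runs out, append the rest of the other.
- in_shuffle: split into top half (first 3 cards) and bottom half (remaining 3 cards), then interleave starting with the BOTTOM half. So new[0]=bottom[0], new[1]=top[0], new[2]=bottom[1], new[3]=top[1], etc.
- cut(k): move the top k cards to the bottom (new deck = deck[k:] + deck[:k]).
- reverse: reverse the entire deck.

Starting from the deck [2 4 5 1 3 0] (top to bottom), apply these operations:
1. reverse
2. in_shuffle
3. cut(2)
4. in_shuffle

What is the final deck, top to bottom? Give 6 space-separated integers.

Answer: 1 4 5 3 0 2

Derivation:
After op 1 (reverse): [0 3 1 5 4 2]
After op 2 (in_shuffle): [5 0 4 3 2 1]
After op 3 (cut(2)): [4 3 2 1 5 0]
After op 4 (in_shuffle): [1 4 5 3 0 2]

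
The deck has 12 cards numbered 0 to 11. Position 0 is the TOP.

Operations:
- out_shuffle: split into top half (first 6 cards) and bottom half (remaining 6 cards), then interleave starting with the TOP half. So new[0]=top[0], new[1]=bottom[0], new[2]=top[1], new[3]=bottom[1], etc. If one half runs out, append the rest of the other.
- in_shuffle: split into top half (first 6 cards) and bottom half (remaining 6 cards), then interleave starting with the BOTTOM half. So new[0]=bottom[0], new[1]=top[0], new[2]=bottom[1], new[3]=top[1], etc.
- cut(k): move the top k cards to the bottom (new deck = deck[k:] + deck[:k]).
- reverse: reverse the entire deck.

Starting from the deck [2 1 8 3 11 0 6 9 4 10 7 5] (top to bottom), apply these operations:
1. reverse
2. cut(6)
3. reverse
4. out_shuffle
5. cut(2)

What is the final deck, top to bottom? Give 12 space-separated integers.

After op 1 (reverse): [5 7 10 4 9 6 0 11 3 8 1 2]
After op 2 (cut(6)): [0 11 3 8 1 2 5 7 10 4 9 6]
After op 3 (reverse): [6 9 4 10 7 5 2 1 8 3 11 0]
After op 4 (out_shuffle): [6 2 9 1 4 8 10 3 7 11 5 0]
After op 5 (cut(2)): [9 1 4 8 10 3 7 11 5 0 6 2]

Answer: 9 1 4 8 10 3 7 11 5 0 6 2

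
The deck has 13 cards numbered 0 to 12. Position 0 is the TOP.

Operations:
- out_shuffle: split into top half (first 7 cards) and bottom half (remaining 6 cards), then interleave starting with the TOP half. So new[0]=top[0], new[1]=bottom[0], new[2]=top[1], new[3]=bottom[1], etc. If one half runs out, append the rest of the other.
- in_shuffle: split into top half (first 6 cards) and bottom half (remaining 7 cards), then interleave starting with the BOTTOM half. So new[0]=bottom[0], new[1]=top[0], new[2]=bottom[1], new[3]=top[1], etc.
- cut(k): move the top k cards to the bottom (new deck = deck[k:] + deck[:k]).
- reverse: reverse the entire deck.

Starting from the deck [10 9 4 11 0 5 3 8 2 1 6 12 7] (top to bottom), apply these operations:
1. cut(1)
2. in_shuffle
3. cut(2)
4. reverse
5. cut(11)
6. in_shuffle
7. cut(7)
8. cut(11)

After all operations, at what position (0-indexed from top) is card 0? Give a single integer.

Answer: 1

Derivation:
After op 1 (cut(1)): [9 4 11 0 5 3 8 2 1 6 12 7 10]
After op 2 (in_shuffle): [8 9 2 4 1 11 6 0 12 5 7 3 10]
After op 3 (cut(2)): [2 4 1 11 6 0 12 5 7 3 10 8 9]
After op 4 (reverse): [9 8 10 3 7 5 12 0 6 11 1 4 2]
After op 5 (cut(11)): [4 2 9 8 10 3 7 5 12 0 6 11 1]
After op 6 (in_shuffle): [7 4 5 2 12 9 0 8 6 10 11 3 1]
After op 7 (cut(7)): [8 6 10 11 3 1 7 4 5 2 12 9 0]
After op 8 (cut(11)): [9 0 8 6 10 11 3 1 7 4 5 2 12]
Card 0 is at position 1.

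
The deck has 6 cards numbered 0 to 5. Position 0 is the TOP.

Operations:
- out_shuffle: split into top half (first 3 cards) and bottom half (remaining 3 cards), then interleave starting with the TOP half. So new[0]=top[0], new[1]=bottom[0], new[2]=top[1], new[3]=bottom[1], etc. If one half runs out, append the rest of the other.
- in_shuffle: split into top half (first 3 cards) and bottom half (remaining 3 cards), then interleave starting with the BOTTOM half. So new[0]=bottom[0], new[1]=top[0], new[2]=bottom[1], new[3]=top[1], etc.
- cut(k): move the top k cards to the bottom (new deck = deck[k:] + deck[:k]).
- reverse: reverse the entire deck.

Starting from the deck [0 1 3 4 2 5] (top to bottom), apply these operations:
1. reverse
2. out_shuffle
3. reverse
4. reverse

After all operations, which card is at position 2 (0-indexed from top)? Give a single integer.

After op 1 (reverse): [5 2 4 3 1 0]
After op 2 (out_shuffle): [5 3 2 1 4 0]
After op 3 (reverse): [0 4 1 2 3 5]
After op 4 (reverse): [5 3 2 1 4 0]
Position 2: card 2.

Answer: 2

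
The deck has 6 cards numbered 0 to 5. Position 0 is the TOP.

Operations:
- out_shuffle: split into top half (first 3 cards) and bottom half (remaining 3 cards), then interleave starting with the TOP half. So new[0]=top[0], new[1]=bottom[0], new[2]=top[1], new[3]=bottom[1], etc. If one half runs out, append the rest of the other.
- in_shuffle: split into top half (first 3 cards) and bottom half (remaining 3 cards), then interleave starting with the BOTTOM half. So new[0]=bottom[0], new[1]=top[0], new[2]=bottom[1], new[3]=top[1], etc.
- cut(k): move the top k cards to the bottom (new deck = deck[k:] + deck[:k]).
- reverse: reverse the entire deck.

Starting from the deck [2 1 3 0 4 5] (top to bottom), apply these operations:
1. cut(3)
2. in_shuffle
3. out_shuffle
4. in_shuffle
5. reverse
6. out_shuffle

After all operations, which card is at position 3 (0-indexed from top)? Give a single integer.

After op 1 (cut(3)): [0 4 5 2 1 3]
After op 2 (in_shuffle): [2 0 1 4 3 5]
After op 3 (out_shuffle): [2 4 0 3 1 5]
After op 4 (in_shuffle): [3 2 1 4 5 0]
After op 5 (reverse): [0 5 4 1 2 3]
After op 6 (out_shuffle): [0 1 5 2 4 3]
Position 3: card 2.

Answer: 2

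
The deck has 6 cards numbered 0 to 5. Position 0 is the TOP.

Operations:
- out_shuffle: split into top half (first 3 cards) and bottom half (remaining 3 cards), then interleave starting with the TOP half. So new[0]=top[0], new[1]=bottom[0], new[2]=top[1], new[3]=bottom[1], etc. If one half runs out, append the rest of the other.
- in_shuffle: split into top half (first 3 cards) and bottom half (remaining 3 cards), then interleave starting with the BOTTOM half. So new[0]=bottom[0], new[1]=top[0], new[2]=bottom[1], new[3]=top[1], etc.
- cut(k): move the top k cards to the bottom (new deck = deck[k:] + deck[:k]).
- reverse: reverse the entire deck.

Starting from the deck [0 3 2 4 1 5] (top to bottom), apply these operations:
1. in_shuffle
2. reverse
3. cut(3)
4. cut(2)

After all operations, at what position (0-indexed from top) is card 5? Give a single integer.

Answer: 2

Derivation:
After op 1 (in_shuffle): [4 0 1 3 5 2]
After op 2 (reverse): [2 5 3 1 0 4]
After op 3 (cut(3)): [1 0 4 2 5 3]
After op 4 (cut(2)): [4 2 5 3 1 0]
Card 5 is at position 2.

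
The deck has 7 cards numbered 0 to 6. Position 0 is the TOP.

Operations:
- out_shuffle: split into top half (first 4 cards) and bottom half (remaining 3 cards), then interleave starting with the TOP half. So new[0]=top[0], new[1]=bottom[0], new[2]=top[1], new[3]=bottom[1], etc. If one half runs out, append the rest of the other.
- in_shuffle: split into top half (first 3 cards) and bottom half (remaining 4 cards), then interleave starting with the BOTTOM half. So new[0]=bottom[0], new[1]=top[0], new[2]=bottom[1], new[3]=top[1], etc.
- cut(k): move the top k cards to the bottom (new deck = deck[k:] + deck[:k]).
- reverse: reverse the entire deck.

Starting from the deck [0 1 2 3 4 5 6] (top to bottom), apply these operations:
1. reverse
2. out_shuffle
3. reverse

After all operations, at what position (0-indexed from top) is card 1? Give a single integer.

Answer: 3

Derivation:
After op 1 (reverse): [6 5 4 3 2 1 0]
After op 2 (out_shuffle): [6 2 5 1 4 0 3]
After op 3 (reverse): [3 0 4 1 5 2 6]
Card 1 is at position 3.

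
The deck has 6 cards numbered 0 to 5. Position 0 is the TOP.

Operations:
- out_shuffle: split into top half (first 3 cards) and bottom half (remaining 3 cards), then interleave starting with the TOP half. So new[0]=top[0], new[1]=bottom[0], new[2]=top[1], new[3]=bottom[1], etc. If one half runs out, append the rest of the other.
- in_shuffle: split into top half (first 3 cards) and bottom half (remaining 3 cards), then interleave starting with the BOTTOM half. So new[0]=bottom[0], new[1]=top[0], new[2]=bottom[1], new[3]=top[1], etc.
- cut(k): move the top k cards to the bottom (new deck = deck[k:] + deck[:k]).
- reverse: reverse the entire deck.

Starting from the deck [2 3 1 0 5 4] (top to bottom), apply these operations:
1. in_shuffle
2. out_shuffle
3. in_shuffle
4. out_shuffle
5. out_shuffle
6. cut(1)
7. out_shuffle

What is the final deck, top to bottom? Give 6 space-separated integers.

After op 1 (in_shuffle): [0 2 5 3 4 1]
After op 2 (out_shuffle): [0 3 2 4 5 1]
After op 3 (in_shuffle): [4 0 5 3 1 2]
After op 4 (out_shuffle): [4 3 0 1 5 2]
After op 5 (out_shuffle): [4 1 3 5 0 2]
After op 6 (cut(1)): [1 3 5 0 2 4]
After op 7 (out_shuffle): [1 0 3 2 5 4]

Answer: 1 0 3 2 5 4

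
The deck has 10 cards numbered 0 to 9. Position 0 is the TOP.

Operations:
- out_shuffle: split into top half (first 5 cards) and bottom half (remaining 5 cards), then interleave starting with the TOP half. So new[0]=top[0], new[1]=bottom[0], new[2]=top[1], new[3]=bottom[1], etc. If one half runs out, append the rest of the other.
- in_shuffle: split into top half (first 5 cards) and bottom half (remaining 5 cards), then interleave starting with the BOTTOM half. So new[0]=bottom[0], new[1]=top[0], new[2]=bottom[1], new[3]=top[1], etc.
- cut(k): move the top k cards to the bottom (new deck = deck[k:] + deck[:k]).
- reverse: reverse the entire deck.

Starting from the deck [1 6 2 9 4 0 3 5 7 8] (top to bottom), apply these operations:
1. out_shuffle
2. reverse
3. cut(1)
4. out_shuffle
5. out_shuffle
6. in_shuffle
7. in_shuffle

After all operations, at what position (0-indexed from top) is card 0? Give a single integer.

Answer: 7

Derivation:
After op 1 (out_shuffle): [1 0 6 3 2 5 9 7 4 8]
After op 2 (reverse): [8 4 7 9 5 2 3 6 0 1]
After op 3 (cut(1)): [4 7 9 5 2 3 6 0 1 8]
After op 4 (out_shuffle): [4 3 7 6 9 0 5 1 2 8]
After op 5 (out_shuffle): [4 0 3 5 7 1 6 2 9 8]
After op 6 (in_shuffle): [1 4 6 0 2 3 9 5 8 7]
After op 7 (in_shuffle): [3 1 9 4 5 6 8 0 7 2]
Card 0 is at position 7.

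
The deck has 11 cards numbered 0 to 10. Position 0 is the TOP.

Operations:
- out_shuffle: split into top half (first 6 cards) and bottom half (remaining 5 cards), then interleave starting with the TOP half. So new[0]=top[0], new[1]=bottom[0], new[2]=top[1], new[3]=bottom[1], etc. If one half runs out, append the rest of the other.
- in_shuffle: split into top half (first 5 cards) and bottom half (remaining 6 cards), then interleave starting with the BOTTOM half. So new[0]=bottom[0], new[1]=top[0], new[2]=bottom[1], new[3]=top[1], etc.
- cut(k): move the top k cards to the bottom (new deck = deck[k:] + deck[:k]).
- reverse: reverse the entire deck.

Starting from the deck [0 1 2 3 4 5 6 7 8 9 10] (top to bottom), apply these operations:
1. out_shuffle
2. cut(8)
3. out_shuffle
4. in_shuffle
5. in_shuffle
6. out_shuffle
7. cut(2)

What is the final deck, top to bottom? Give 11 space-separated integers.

After op 1 (out_shuffle): [0 6 1 7 2 8 3 9 4 10 5]
After op 2 (cut(8)): [4 10 5 0 6 1 7 2 8 3 9]
After op 3 (out_shuffle): [4 7 10 2 5 8 0 3 6 9 1]
After op 4 (in_shuffle): [8 4 0 7 3 10 6 2 9 5 1]
After op 5 (in_shuffle): [10 8 6 4 2 0 9 7 5 3 1]
After op 6 (out_shuffle): [10 9 8 7 6 5 4 3 2 1 0]
After op 7 (cut(2)): [8 7 6 5 4 3 2 1 0 10 9]

Answer: 8 7 6 5 4 3 2 1 0 10 9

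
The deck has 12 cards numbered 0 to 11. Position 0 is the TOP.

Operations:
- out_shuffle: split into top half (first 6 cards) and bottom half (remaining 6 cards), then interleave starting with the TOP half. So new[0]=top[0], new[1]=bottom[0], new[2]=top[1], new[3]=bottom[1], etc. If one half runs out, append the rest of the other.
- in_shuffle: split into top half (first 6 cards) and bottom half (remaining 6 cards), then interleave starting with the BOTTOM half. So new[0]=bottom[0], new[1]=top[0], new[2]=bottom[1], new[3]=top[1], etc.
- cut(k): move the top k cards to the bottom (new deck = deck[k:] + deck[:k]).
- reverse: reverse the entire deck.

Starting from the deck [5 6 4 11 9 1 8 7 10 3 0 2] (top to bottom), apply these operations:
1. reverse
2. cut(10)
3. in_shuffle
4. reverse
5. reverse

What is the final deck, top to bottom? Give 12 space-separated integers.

After op 1 (reverse): [2 0 3 10 7 8 1 9 11 4 6 5]
After op 2 (cut(10)): [6 5 2 0 3 10 7 8 1 9 11 4]
After op 3 (in_shuffle): [7 6 8 5 1 2 9 0 11 3 4 10]
After op 4 (reverse): [10 4 3 11 0 9 2 1 5 8 6 7]
After op 5 (reverse): [7 6 8 5 1 2 9 0 11 3 4 10]

Answer: 7 6 8 5 1 2 9 0 11 3 4 10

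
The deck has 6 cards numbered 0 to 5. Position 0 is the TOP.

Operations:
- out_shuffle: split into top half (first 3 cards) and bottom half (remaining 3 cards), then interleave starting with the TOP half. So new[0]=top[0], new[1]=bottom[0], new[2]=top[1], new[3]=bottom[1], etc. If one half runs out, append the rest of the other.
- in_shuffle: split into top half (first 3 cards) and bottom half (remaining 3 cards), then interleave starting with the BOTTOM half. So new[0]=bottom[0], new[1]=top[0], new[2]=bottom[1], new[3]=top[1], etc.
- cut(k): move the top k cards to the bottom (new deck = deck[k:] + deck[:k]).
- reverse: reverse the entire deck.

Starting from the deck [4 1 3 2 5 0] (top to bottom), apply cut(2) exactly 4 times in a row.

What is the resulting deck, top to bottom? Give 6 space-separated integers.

After op 1 (cut(2)): [3 2 5 0 4 1]
After op 2 (cut(2)): [5 0 4 1 3 2]
After op 3 (cut(2)): [4 1 3 2 5 0]
After op 4 (cut(2)): [3 2 5 0 4 1]

Answer: 3 2 5 0 4 1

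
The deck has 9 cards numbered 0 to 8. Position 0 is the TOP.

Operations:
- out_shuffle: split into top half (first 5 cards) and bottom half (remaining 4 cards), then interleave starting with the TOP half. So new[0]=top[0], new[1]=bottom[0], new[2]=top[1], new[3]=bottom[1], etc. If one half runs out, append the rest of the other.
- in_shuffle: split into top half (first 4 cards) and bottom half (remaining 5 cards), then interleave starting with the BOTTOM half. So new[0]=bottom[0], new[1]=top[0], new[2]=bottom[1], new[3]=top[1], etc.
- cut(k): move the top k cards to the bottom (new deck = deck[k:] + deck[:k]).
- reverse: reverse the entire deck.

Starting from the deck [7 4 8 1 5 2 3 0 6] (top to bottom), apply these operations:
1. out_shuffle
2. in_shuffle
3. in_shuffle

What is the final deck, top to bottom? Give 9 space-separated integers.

After op 1 (out_shuffle): [7 2 4 3 8 0 1 6 5]
After op 2 (in_shuffle): [8 7 0 2 1 4 6 3 5]
After op 3 (in_shuffle): [1 8 4 7 6 0 3 2 5]

Answer: 1 8 4 7 6 0 3 2 5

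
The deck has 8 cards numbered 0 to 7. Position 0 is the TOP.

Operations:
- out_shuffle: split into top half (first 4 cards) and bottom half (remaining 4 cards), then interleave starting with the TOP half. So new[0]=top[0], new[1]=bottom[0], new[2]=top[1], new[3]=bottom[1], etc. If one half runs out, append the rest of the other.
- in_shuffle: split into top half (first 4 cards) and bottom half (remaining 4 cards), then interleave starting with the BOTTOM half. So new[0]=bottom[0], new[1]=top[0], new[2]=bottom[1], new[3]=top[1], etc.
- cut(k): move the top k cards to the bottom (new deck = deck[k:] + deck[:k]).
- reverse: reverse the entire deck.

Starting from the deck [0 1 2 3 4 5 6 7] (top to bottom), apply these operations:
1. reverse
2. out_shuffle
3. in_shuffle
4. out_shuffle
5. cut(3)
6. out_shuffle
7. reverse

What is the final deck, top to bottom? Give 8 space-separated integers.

Answer: 7 3 4 0 5 1 2 6

Derivation:
After op 1 (reverse): [7 6 5 4 3 2 1 0]
After op 2 (out_shuffle): [7 3 6 2 5 1 4 0]
After op 3 (in_shuffle): [5 7 1 3 4 6 0 2]
After op 4 (out_shuffle): [5 4 7 6 1 0 3 2]
After op 5 (cut(3)): [6 1 0 3 2 5 4 7]
After op 6 (out_shuffle): [6 2 1 5 0 4 3 7]
After op 7 (reverse): [7 3 4 0 5 1 2 6]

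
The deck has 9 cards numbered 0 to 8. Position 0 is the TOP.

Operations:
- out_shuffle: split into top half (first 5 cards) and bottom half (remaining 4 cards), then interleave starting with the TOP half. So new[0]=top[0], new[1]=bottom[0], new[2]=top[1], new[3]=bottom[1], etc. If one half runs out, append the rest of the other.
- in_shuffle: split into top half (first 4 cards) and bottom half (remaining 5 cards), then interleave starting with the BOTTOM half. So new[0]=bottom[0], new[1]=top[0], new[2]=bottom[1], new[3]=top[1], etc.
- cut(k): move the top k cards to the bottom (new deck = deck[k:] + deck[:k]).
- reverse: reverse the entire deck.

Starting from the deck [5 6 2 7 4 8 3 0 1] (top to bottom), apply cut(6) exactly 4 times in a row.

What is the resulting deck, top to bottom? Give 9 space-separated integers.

Answer: 3 0 1 5 6 2 7 4 8

Derivation:
After op 1 (cut(6)): [3 0 1 5 6 2 7 4 8]
After op 2 (cut(6)): [7 4 8 3 0 1 5 6 2]
After op 3 (cut(6)): [5 6 2 7 4 8 3 0 1]
After op 4 (cut(6)): [3 0 1 5 6 2 7 4 8]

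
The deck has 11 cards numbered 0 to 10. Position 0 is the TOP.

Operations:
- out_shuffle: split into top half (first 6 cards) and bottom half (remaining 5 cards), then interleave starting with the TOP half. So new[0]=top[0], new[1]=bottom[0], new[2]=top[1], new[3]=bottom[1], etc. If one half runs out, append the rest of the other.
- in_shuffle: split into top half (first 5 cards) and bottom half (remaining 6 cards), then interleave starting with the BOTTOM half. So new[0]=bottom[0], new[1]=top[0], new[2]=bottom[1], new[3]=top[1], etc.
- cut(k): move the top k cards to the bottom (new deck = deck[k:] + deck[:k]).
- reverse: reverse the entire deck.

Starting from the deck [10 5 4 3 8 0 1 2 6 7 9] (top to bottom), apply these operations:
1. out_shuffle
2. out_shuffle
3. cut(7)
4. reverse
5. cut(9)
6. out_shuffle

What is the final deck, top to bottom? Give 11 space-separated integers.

Answer: 4 1 9 3 2 10 8 6 5 0 7

Derivation:
After op 1 (out_shuffle): [10 1 5 2 4 6 3 7 8 9 0]
After op 2 (out_shuffle): [10 3 1 7 5 8 2 9 4 0 6]
After op 3 (cut(7)): [9 4 0 6 10 3 1 7 5 8 2]
After op 4 (reverse): [2 8 5 7 1 3 10 6 0 4 9]
After op 5 (cut(9)): [4 9 2 8 5 7 1 3 10 6 0]
After op 6 (out_shuffle): [4 1 9 3 2 10 8 6 5 0 7]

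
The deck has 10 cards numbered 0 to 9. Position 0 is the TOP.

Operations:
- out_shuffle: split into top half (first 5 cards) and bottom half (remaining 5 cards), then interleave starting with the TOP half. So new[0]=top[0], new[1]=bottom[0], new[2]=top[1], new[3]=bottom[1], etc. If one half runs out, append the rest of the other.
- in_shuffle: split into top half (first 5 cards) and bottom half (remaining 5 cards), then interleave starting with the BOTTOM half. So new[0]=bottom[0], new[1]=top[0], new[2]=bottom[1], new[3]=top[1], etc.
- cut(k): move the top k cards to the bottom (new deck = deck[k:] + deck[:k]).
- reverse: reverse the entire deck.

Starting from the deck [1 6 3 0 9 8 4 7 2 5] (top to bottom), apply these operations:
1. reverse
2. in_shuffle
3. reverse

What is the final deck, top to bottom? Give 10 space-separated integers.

Answer: 8 1 4 6 7 3 2 0 5 9

Derivation:
After op 1 (reverse): [5 2 7 4 8 9 0 3 6 1]
After op 2 (in_shuffle): [9 5 0 2 3 7 6 4 1 8]
After op 3 (reverse): [8 1 4 6 7 3 2 0 5 9]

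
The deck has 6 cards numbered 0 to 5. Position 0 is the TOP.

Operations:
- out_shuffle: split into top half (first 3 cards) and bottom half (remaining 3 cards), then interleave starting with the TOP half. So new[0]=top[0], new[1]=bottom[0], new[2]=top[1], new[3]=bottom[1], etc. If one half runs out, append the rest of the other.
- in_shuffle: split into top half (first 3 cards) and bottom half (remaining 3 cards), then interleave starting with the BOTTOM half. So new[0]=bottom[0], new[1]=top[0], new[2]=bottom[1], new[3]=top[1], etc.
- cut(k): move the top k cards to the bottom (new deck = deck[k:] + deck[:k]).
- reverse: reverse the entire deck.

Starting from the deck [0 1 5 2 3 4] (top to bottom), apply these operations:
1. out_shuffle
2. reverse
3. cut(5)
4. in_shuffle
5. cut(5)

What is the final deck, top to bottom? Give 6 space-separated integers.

After op 1 (out_shuffle): [0 2 1 3 5 4]
After op 2 (reverse): [4 5 3 1 2 0]
After op 3 (cut(5)): [0 4 5 3 1 2]
After op 4 (in_shuffle): [3 0 1 4 2 5]
After op 5 (cut(5)): [5 3 0 1 4 2]

Answer: 5 3 0 1 4 2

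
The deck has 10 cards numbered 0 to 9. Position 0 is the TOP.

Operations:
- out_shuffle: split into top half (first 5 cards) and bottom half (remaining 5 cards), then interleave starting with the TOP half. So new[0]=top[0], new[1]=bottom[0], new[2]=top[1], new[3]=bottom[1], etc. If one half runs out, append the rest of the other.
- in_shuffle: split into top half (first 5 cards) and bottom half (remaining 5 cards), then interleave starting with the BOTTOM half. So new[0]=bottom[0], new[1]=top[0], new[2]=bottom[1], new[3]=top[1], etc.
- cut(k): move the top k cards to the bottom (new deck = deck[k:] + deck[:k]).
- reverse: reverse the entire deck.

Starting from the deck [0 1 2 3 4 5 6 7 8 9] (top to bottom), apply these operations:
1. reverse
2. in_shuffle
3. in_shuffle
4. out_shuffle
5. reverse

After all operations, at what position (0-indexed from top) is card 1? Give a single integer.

After op 1 (reverse): [9 8 7 6 5 4 3 2 1 0]
After op 2 (in_shuffle): [4 9 3 8 2 7 1 6 0 5]
After op 3 (in_shuffle): [7 4 1 9 6 3 0 8 5 2]
After op 4 (out_shuffle): [7 3 4 0 1 8 9 5 6 2]
After op 5 (reverse): [2 6 5 9 8 1 0 4 3 7]
Card 1 is at position 5.

Answer: 5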